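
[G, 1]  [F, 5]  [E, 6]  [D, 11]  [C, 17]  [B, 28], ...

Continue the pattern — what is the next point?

[A, 45]

Letter — letters move back 1 place in the alphabet: G, F, E, D, C, B → A.
Second component: each term is the sum of the two before it, so 1, 5, 6, 11, 17, 28 → 45.
So the next point is [A, 45].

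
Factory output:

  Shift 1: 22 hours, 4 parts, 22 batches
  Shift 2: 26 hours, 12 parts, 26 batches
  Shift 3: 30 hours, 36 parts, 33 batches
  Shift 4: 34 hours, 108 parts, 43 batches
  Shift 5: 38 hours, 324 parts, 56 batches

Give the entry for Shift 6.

42 hours, 972 parts, 72 batches

Hours: 22, 26, 30, 34, 38 → 42 (+4 each step).
Parts: 4, 12, 36, 108, 324 → 972 (×3 each step).
Batches: differences are 4, 7, 10, … (increasing by 3 each time); 22, 26, 33, 43, 56 → 72.
So the next row is 42 hours, 972 parts, 72 batches.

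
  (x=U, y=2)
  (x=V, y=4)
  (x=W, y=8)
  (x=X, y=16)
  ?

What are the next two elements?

(x=Y, y=32), (x=Z, y=64)

For the x, letters move forward 1 place in the alphabet: U, V, W, X → Y → Z.
Y — ×2 each step: 2, 4, 8, 16 → 32 → 64.
So the next two elements are (x=Y, y=32) and (x=Z, y=64).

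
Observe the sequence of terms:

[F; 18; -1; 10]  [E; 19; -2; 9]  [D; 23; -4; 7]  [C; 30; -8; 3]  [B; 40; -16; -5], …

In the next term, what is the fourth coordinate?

For the letter, letters move back 1 place in the alphabet: F, E, D, C, B → A.
Second coordinate goes 18, 19, 23, 30, 40 → 53 (differences are 1, 4, 7, … (increasing by 3 each time)).
Third coordinate — ×2 each step: -1, -2, -4, -8, -16 → -32.
Fourth coordinate — always 11 more than the third coordinate: 10, 9, 7, 3, -5 → -21.

-21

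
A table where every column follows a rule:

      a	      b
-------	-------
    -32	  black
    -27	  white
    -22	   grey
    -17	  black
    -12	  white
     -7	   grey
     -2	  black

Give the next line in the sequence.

Column a — +5 each step: -32, -27, -22, -17, -12, -7, -2 → 3.
Column b goes black, white, grey, black, white, grey, black → white (repeats black → white → grey).
Putting it together: 3  white.

3  white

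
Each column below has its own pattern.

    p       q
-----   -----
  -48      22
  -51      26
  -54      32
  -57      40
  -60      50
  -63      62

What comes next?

Column p: −3 each step, so -48, -51, -54, -57, -60, -63 → -66.
Column q: 22, 26, 32, 40, 50, 62 → 76 (differences are 4, 6, 8, … (increasing by 2 each time)).
Combining the parts gives -66  76.

-66  76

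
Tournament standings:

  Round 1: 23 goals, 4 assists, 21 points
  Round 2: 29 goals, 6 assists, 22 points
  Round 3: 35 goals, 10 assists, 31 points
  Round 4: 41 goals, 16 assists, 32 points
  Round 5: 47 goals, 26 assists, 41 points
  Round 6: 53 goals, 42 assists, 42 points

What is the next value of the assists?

68

Assists: each term is the sum of the two before it; 4, 6, 10, 16, 26, 42 → 68.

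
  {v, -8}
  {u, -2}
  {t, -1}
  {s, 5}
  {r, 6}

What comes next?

{q, 12}

Letter: letters move back 1 place in the alphabet; v, u, t, s, r → q.
For the second slot, alternating steps +6, +1, +6, +1, …: -8, -2, -1, 5, 6 → 12.
Putting it together: {q, 12}.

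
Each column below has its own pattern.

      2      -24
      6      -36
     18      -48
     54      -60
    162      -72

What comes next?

First component: 2, 6, 18, 54, 162 → 486 (×3 each step).
For the second component, −12 each step: -24, -36, -48, -60, -72 → -84.
So the next row is 486  -84.

486  -84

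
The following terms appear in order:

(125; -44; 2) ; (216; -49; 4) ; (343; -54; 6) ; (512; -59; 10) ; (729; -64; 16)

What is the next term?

First entry goes 125, 216, 343, 512, 729 → 1000 (perfect cubes: 5³, 6³, 7³, …).
Second entry: −5 each step; -44, -49, -54, -59, -64 → -69.
Third entry — each term is the sum of the two before it: 2, 4, 6, 10, 16 → 26.
Putting it together: (1000; -69; 26).

(1000; -69; 26)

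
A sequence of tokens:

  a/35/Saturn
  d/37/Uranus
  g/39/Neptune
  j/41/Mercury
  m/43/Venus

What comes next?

Letter: letters move forward 3 places in the alphabet; a, d, g, j, m → p.
Second component: 35, 37, 39, 41, 43 → 45 (+2 each step).
Planet: Saturn, Uranus, Neptune, Mercury, Venus → Earth (runs through the planets Mercury→Neptune).
Putting it together: p/45/Earth.

p/45/Earth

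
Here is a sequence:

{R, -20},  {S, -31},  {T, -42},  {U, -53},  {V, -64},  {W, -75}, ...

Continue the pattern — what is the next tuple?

{X, -86}

Letter: R, S, T, U, V, W → X (letters move forward 1 place in the alphabet).
Second coordinate: −11 each step; -20, -31, -42, -53, -64, -75 → -86.
Combining the parts gives {X, -86}.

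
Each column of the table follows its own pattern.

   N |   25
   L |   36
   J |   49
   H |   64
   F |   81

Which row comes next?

Letter — letters move back 2 places in the alphabet: N, L, J, H, F → D.
Second component: perfect squares: 5², 6², 7², …; 25, 36, 49, 64, 81 → 100.
Combining the parts gives D  100.

D  100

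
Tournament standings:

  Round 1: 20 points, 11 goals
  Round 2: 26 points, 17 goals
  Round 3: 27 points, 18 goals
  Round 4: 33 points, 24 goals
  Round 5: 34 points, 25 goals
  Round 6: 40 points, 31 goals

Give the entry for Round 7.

Points goes 20, 26, 27, 33, 34, 40 → 41 (alternating steps +6, +1, +6, +1, …).
Goals — always 9 less than the points: 11, 17, 18, 24, 25, 31 → 32.
Putting it together: 41 points, 32 goals.

41 points, 32 goals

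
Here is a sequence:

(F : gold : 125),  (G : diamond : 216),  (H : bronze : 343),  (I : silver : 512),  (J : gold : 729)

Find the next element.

(K : diamond : 1000)

Letter: letters move forward 1 place in the alphabet; F, G, H, I, J → K.
Rank: repeats gold → diamond → bronze → silver; gold, diamond, bronze, silver, gold → diamond.
Third part — perfect cubes: 5³, 6³, 7³, …: 125, 216, 343, 512, 729 → 1000.
Putting it together: (K : diamond : 1000).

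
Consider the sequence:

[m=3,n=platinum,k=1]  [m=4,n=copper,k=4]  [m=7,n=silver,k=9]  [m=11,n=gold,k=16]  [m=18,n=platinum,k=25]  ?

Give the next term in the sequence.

For the m, each term is the sum of the two before it: 3, 4, 7, 11, 18 → 29.
N: platinum, copper, silver, gold, platinum → copper (repeats platinum → copper → silver → gold).
K — perfect squares: 1², 2², 3², …: 1, 4, 9, 16, 25 → 36.
Putting it together: [m=29,n=copper,k=36].

[m=29,n=copper,k=36]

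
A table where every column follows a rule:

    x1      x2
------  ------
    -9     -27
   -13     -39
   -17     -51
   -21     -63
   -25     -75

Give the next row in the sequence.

For the column x1, −4 each step: -9, -13, -17, -21, -25 → -29.
Column x2: always 3 × the column x1, so -27, -39, -51, -63, -75 → -87.
Combining the parts gives -29  -87.

-29  -87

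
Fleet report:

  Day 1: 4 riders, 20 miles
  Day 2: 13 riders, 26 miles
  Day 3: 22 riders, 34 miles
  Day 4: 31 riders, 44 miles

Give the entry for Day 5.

40 riders, 56 miles

Riders — +9 each step: 4, 13, 22, 31 → 40.
Miles goes 20, 26, 34, 44 → 56 (differences are 6, 8, 10, … (increasing by 2 each time)).
So the next record is 40 riders, 56 miles.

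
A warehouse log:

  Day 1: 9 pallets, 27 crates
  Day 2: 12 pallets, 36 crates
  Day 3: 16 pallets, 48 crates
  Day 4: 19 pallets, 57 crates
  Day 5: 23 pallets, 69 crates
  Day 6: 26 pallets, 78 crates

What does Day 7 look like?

Pallets: alternating steps +3, +4, +3, +4, …, so 9, 12, 16, 19, 23, 26 → 30.
For the crates, always 3 × the pallets: 27, 36, 48, 57, 69, 78 → 90.
Putting it together: 30 pallets, 90 crates.

30 pallets, 90 crates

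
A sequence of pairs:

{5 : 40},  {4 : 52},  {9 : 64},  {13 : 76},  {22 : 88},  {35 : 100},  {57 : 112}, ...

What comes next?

First entry: 5, 4, 9, 13, 22, 35, 57 → 92 (each term is the sum of the two before it).
Second entry — +12 each step: 40, 52, 64, 76, 88, 100, 112 → 124.
Combining the parts gives {92 : 124}.

{92 : 124}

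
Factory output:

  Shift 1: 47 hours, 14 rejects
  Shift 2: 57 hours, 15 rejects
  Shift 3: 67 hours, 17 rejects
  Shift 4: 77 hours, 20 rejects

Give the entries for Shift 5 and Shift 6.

87 hours, 24 rejects; 97 hours, 29 rejects

Hours: +10 each step; 47, 57, 67, 77 → 87 → 97.
Rejects: 14, 15, 17, 20 → 24 → 29 (differences are 1, 2, 3, … (increasing by 1 each time)).
Putting the parts together: 87 hours, 24 rejects and then 97 hours, 29 rejects.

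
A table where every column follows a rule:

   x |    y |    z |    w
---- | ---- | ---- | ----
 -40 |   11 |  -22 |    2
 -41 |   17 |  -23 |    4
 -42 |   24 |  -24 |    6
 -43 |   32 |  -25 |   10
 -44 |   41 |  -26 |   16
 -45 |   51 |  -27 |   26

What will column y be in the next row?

62

Column y — differences are 6, 7, 8, … (increasing by 1 each time): 11, 17, 24, 32, 41, 51 → 62.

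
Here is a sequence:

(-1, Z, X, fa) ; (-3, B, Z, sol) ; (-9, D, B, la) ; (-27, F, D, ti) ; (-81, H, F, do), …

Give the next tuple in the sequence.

(-243, J, H, re)

First entry: ×3 each step; -1, -3, -9, -27, -81 → -243.
First letter: letters move forward 2 places in the alphabet, wrapping Z→A, so Z, B, D, F, H → J.
Second letter: letters move forward 2 places in the alphabet, wrapping Z→A, so X, Z, B, D, F → H.
Note: runs through the solfège scale do→ti; fa, sol, la, ti, do → re.
So the next tuple is (-243, J, H, re).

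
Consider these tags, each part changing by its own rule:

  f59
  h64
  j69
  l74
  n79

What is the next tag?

p84

Letter — letters move forward 2 places in the alphabet: f, h, j, l, n → p.
Second component: 59, 64, 69, 74, 79 → 84 (+5 each step).
Combining the parts gives p84.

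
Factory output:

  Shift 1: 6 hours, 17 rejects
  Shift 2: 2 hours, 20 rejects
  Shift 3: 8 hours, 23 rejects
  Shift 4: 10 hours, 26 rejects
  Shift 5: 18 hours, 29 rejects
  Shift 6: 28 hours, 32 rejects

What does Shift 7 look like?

Hours: each term is the sum of the two before it; 6, 2, 8, 10, 18, 28 → 46.
Rejects goes 17, 20, 23, 26, 29, 32 → 35 (+3 each step).
So the next row is 46 hours, 35 rejects.

46 hours, 35 rejects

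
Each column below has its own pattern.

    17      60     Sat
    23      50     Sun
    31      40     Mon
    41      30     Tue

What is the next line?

53  20  Wed

First component — differences are 6, 8, 10, … (increasing by 2 each time): 17, 23, 31, 41 → 53.
Second component — −10 each step: 60, 50, 40, 30 → 20.
For the day, runs through the weekdays Mon→Sun: Sat, Sun, Mon, Tue → Wed.
Combining the parts gives 53  20  Wed.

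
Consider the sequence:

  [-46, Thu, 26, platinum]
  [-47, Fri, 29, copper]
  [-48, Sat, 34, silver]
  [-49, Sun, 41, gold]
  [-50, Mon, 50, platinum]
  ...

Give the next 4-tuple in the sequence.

[-51, Tue, 61, copper]

First coordinate: −1 each step, so -46, -47, -48, -49, -50 → -51.
Day goes Thu, Fri, Sat, Sun, Mon → Tue (runs through the weekdays Mon→Sun).
Third coordinate — differences are 3, 5, 7, … (increasing by 2 each time): 26, 29, 34, 41, 50 → 61.
Metal: platinum, copper, silver, gold, platinum → copper (repeats platinum → copper → silver → gold).
Combining the parts gives [-51, Tue, 61, copper].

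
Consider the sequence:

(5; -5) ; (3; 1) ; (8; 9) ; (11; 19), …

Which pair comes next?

First component: each term is the sum of the two before it; 5, 3, 8, 11 → 19.
Second component — differences are 6, 8, 10, … (increasing by 2 each time): -5, 1, 9, 19 → 31.
Combining the parts gives (19; 31).

(19; 31)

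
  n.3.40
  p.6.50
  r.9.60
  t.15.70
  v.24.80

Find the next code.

x.39.90

Letter — letters move forward 2 places in the alphabet: n, p, r, t, v → x.
Second component: each term is the sum of the two before it; 3, 6, 9, 15, 24 → 39.
Third component: 40, 50, 60, 70, 80 → 90 (+10 each step).
So the next code is x.39.90.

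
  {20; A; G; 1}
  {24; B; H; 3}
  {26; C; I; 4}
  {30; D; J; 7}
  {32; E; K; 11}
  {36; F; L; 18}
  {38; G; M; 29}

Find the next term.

{42; H; N; 47}

For the first entry, alternating steps +4, +2, +4, +2, …: 20, 24, 26, 30, 32, 36, 38 → 42.
First letter — letters move forward 1 place in the alphabet: A, B, C, D, E, F, G → H.
For the second letter, letters move forward 1 place in the alphabet: G, H, I, J, K, L, M → N.
For the fourth entry, each term is the sum of the two before it: 1, 3, 4, 7, 11, 18, 29 → 47.
Combining the parts gives {42; H; N; 47}.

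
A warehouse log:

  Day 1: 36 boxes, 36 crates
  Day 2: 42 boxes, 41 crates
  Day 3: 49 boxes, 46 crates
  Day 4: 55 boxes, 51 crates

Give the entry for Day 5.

62 boxes, 56 crates

Boxes: alternating steps +6, +7, +6, +7, …, so 36, 42, 49, 55 → 62.
Crates — +5 each step: 36, 41, 46, 51 → 56.
Combining the parts gives 62 boxes, 56 crates.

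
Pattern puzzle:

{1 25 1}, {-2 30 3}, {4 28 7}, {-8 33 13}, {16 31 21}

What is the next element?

{-32 36 31}

First component goes 1, -2, 4, -8, 16 → -32 (×(-2) each step).
Second component goes 25, 30, 28, 33, 31 → 36 (alternating steps +5, −2, +5, −2, …).
Third component: differences are 2, 4, 6, … (increasing by 2 each time), so 1, 3, 7, 13, 21 → 31.
So the next element is {-32 36 31}.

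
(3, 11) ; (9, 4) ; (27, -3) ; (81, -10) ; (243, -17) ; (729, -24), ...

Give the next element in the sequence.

(2187, -31)

First component: ×3 each step; 3, 9, 27, 81, 243, 729 → 2187.
Second component: −7 each step; 11, 4, -3, -10, -17, -24 → -31.
Putting it together: (2187, -31).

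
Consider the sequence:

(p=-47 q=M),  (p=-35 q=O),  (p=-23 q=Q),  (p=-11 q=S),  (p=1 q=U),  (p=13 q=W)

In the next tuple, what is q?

P: +12 each step, so -47, -35, -23, -11, 1, 13 → 25.
Q: letters move forward 2 places in the alphabet; M, O, Q, S, U, W → Y.

Y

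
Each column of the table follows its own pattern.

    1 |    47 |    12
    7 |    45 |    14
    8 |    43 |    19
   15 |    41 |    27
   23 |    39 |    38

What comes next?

38  37  52

First component: 1, 7, 8, 15, 23 → 38 (each term is the sum of the two before it).
Second component: 47, 45, 43, 41, 39 → 37 (−2 each step).
Third component: differences are 2, 5, 8, … (increasing by 3 each time); 12, 14, 19, 27, 38 → 52.
So the next row is 38  37  52.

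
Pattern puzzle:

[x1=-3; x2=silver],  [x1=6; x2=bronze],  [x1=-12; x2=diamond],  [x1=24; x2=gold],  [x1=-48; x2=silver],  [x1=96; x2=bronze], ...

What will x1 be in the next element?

X1 — ×(-2) each step: -3, 6, -12, 24, -48, 96 → -192.
X2: silver, bronze, diamond, gold, silver, bronze → diamond (repeats silver → bronze → diamond → gold).

-192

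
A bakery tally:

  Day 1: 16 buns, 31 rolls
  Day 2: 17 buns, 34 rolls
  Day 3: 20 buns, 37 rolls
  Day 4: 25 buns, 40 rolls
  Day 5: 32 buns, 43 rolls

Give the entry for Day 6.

Buns — differences are 1, 3, 5, … (increasing by 2 each time): 16, 17, 20, 25, 32 → 41.
Rolls: +3 each step, so 31, 34, 37, 40, 43 → 46.
So the next row is 41 buns, 46 rolls.

41 buns, 46 rolls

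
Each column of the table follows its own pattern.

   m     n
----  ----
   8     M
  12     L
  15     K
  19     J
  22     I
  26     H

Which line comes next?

Column m: 8, 12, 15, 19, 22, 26 → 29 (alternating steps +4, +3, +4, +3, …).
Column n: letters move back 1 place in the alphabet, so M, L, K, J, I, H → G.
Combining the parts gives 29  G.

29  G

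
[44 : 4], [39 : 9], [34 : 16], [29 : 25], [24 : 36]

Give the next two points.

First coordinate goes 44, 39, 34, 29, 24 → 19 → 14 (−5 each step).
For the second coordinate, perfect squares: 2², 3², 4², …: 4, 9, 16, 25, 36 → 49 → 64.
So the next two points are [19 : 49] and [14 : 64].

[19 : 49], [14 : 64]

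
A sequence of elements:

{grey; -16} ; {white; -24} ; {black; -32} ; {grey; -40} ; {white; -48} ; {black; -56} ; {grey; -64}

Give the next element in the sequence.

Shade: grey, white, black, grey, white, black, grey → white (repeats grey → white → black).
For the second entry, −8 each step: -16, -24, -32, -40, -48, -56, -64 → -72.
Putting it together: {white; -72}.

{white; -72}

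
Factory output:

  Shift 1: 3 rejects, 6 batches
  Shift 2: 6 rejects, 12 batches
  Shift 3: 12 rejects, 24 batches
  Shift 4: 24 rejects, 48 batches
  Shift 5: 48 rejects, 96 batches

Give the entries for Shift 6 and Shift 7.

Rejects: ×2 each step, so 3, 6, 12, 24, 48 → 96 → 192.
For the batches, always 2 × the rejects: 6, 12, 24, 48, 96 → 192 → 384.
Putting the parts together: 96 rejects, 192 batches and then 192 rejects, 384 batches.

96 rejects, 192 batches; 192 rejects, 384 batches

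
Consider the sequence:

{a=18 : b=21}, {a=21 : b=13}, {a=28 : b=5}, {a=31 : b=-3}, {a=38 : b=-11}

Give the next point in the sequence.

A: alternating steps +3, +7, +3, +7, …; 18, 21, 28, 31, 38 → 41.
B: 21, 13, 5, -3, -11 → -19 (−8 each step).
So the next point is {a=41 : b=-19}.

{a=41 : b=-19}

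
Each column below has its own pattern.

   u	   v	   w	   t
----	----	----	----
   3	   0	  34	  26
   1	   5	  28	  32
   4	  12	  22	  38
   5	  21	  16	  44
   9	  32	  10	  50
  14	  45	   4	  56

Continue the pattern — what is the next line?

Column u goes 3, 1, 4, 5, 9, 14 → 23 (each term is the sum of the two before it).
Column v — differences are 5, 7, 9, … (increasing by 2 each time): 0, 5, 12, 21, 32, 45 → 60.
Column w: −6 each step; 34, 28, 22, 16, 10, 4 → -2.
Column t: +6 each step, so 26, 32, 38, 44, 50, 56 → 62.
Combining the parts gives 23  60  -2  62.

23  60  -2  62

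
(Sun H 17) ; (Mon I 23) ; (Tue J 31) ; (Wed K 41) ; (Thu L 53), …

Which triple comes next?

(Fri M 67)

For the day, runs through the weekdays Mon→Sun: Sun, Mon, Tue, Wed, Thu → Fri.
Letter: letters move forward 1 place in the alphabet; H, I, J, K, L → M.
Third value — differences are 6, 8, 10, … (increasing by 2 each time): 17, 23, 31, 41, 53 → 67.
So the next triple is (Fri M 67).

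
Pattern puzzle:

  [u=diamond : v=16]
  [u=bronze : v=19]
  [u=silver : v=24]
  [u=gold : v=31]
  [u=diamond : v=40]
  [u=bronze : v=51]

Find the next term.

[u=silver : v=64]

U — repeats diamond → bronze → silver → gold: diamond, bronze, silver, gold, diamond, bronze → silver.
V: differences are 3, 5, 7, … (increasing by 2 each time); 16, 19, 24, 31, 40, 51 → 64.
Putting it together: [u=silver : v=64].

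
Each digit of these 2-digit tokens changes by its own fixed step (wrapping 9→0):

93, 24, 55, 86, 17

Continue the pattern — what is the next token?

48

First digit: 9, 2, 5, 8, 1 → 4 (+3 each step, mod 10).
Second digit: 3, 4, 5, 6, 7 → 8 (+1 each step, mod 10).
Putting it together: 48.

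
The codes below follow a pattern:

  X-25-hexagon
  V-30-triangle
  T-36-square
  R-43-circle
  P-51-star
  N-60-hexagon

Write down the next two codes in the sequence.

L-70-triangle then J-81-square

Letter: letters move back 2 places in the alphabet, so X, V, T, R, P, N → L → J.
Second component — differences are 5, 6, 7, … (increasing by 1 each time): 25, 30, 36, 43, 51, 60 → 70 → 81.
Shape — repeats hexagon → triangle → square → circle → star: hexagon, triangle, square, circle, star, hexagon → triangle → square.
So the next two codes are L-70-triangle and J-81-square.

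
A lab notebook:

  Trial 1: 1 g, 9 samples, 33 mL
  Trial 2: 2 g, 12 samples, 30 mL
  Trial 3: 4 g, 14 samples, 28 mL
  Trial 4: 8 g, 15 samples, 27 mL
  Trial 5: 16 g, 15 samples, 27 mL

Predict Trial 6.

32 g, 14 samples, 28 mL

G: 1, 2, 4, 8, 16 → 32 (×2 each step).
Samples goes 9, 12, 14, 15, 15 → 14 (differences are 3, 2, 1, … (decreasing by 1 each time)).
ML: together with the samples always sums to 42; 33, 30, 28, 27, 27 → 28.
Combining the parts gives 32 g, 14 samples, 28 mL.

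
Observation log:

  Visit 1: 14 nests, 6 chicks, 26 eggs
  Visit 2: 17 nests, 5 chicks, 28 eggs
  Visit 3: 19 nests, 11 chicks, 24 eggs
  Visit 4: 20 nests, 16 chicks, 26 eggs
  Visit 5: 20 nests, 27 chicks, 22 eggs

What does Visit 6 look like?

For the nests, differences are 3, 2, 1, … (decreasing by 1 each time): 14, 17, 19, 20, 20 → 19.
Chicks: each term is the sum of the two before it; 6, 5, 11, 16, 27 → 43.
Eggs: 26, 28, 24, 26, 22 → 24 (alternating steps +2, −4, +2, −4, …).
Putting it together: 19 nests, 43 chicks, 24 eggs.

19 nests, 43 chicks, 24 eggs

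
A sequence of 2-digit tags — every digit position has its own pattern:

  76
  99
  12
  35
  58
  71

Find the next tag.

94

First digit: 7, 9, 1, 3, 5, 7 → 9 (+2 each step, mod 10).
Second digit goes 6, 9, 2, 5, 8, 1 → 4 (+3 each step, mod 10).
So the next tag is 94.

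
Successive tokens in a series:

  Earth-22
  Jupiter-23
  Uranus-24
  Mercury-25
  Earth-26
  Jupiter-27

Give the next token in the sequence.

Uranus-28

Planet: Earth, Jupiter, Uranus, Mercury, Earth, Jupiter → Uranus (repeats Earth → Jupiter → Uranus → Mercury).
Second component: 22, 23, 24, 25, 26, 27 → 28 (+1 each step).
So the next token is Uranus-28.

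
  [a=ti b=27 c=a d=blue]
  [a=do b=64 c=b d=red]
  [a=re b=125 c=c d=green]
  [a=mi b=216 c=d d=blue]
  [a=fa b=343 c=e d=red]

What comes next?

For the a, runs through the solfège scale do→ti: ti, do, re, mi, fa → sol.
B goes 27, 64, 125, 216, 343 → 512 (perfect cubes: 3³, 4³, 5³, …).
C: letters move forward 1 place in the alphabet; a, b, c, d, e → f.
D — repeats blue → red → green: blue, red, green, blue, red → green.
So the next tuple is [a=sol b=512 c=f d=green].

[a=sol b=512 c=f d=green]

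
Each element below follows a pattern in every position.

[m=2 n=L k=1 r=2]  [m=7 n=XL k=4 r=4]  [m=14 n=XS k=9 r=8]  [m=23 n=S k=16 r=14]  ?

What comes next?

M: 2, 7, 14, 23 → 34 (differences are 5, 7, 9, … (increasing by 2 each time)).
N: runs through clothing sizes XS→XL, so L, XL, XS, S → M.
K — perfect squares: 1², 2², 3², …: 1, 4, 9, 16 → 25.
R: differences are 2, 4, 6, … (increasing by 2 each time), so 2, 4, 8, 14 → 22.
Combining the parts gives [m=34 n=M k=25 r=22].

[m=34 n=M k=25 r=22]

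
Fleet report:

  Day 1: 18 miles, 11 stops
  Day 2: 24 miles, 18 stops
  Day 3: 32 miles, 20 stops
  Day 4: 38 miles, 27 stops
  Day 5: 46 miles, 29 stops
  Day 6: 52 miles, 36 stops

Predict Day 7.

For the miles, alternating steps +6, +8, +6, +8, …: 18, 24, 32, 38, 46, 52 → 60.
For the stops, alternating steps +7, +2, +7, +2, …: 11, 18, 20, 27, 29, 36 → 38.
Putting it together: 60 miles, 38 stops.

60 miles, 38 stops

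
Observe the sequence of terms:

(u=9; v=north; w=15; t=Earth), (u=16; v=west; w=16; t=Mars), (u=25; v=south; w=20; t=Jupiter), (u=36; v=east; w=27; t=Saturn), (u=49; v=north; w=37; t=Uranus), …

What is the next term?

(u=64; v=west; w=50; t=Neptune)

U: perfect squares: 3², 4², 5², …; 9, 16, 25, 36, 49 → 64.
V: repeats north → west → south → east, so north, west, south, east, north → west.
W: 15, 16, 20, 27, 37 → 50 (differences are 1, 4, 7, … (increasing by 3 each time)).
T — runs through the planets Mercury→Neptune: Earth, Mars, Jupiter, Saturn, Uranus → Neptune.
So the next term is (u=64; v=west; w=50; t=Neptune).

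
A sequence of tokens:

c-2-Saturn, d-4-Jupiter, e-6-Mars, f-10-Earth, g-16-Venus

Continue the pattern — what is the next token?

h-26-Mercury

Letter: letters move forward 1 place in the alphabet; c, d, e, f, g → h.
Second component — each term is the sum of the two before it: 2, 4, 6, 10, 16 → 26.
Planet — runs backward through the planets Mercury→Neptune: Saturn, Jupiter, Mars, Earth, Venus → Mercury.
Putting it together: h-26-Mercury.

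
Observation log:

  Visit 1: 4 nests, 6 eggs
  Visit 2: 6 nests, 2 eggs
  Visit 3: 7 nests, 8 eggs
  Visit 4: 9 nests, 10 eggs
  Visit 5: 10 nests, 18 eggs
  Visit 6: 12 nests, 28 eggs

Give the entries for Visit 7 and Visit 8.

For the nests, alternating steps +2, +1, +2, +1, …: 4, 6, 7, 9, 10, 12 → 13 → 15.
Eggs — each term is the sum of the two before it: 6, 2, 8, 10, 18, 28 → 46 → 74.
Putting the parts together: 13 nests, 46 eggs and then 15 nests, 74 eggs.

13 nests, 46 eggs; 15 nests, 74 eggs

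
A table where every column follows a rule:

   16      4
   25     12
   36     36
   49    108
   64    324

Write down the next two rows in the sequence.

81  972; 100  2916

First component goes 16, 25, 36, 49, 64 → 81 → 100 (perfect squares: 4², 5², 6², …).
Second component — ×3 each step: 4, 12, 36, 108, 324 → 972 → 2916.
Putting the parts together: 81  972 and then 100  2916.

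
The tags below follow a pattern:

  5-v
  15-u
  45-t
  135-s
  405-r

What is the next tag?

1215-q

First component goes 5, 15, 45, 135, 405 → 1215 (×3 each step).
Letter: v, u, t, s, r → q (letters move back 1 place in the alphabet).
Putting it together: 1215-q.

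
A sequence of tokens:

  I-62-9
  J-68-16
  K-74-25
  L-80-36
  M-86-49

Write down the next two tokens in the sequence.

N-92-64 then O-98-81

Letter: letters move forward 1 place in the alphabet, so I, J, K, L, M → N → O.
Second component: +6 each step, so 62, 68, 74, 80, 86 → 92 → 98.
Third component: perfect squares: 3², 4², 5², …; 9, 16, 25, 36, 49 → 64 → 81.
Putting the parts together: N-92-64 and then O-98-81.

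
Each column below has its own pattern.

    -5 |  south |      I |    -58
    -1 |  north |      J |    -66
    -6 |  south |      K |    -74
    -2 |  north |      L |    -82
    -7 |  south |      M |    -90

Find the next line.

-3  north  N  -98

First component: alternating steps +4, −5, +4, −5, …; -5, -1, -6, -2, -7 → -3.
Direction: alternates south ↔ north, so south, north, south, north, south → north.
Letter: letters move forward 1 place in the alphabet, so I, J, K, L, M → N.
Fourth component — −8 each step: -58, -66, -74, -82, -90 → -98.
Combining the parts gives -3  north  N  -98.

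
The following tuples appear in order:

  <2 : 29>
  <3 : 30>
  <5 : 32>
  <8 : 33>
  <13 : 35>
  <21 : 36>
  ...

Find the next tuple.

First coordinate: 2, 3, 5, 8, 13, 21 → 34 (each term is the sum of the two before it).
Second coordinate — alternating steps +1, +2, +1, +2, …: 29, 30, 32, 33, 35, 36 → 38.
Combining the parts gives <34 : 38>.

<34 : 38>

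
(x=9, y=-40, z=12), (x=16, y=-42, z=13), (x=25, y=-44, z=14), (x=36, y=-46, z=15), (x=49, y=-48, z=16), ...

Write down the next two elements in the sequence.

(x=64, y=-50, z=17), (x=81, y=-52, z=18)

X — perfect squares: 3², 4², 5², …: 9, 16, 25, 36, 49 → 64 → 81.
Y: -40, -42, -44, -46, -48 → -50 → -52 (−2 each step).
For the z, +1 each step: 12, 13, 14, 15, 16 → 17 → 18.
Putting the parts together: (x=64, y=-50, z=17) and then (x=81, y=-52, z=18).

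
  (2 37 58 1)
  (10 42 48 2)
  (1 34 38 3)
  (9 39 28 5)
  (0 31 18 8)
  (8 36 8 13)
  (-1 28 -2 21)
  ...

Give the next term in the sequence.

First component: alternating steps +8, −9, +8, −9, …; 2, 10, 1, 9, 0, 8, -1 → 7.
For the second component, alternating steps +5, −8, +5, −8, …: 37, 42, 34, 39, 31, 36, 28 → 33.
Third component: 58, 48, 38, 28, 18, 8, -2 → -12 (−10 each step).
Fourth component — each term is the sum of the two before it: 1, 2, 3, 5, 8, 13, 21 → 34.
So the next term is (7 33 -12 34).

(7 33 -12 34)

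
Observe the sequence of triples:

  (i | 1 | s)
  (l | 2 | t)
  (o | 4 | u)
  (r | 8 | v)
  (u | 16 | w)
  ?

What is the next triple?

(x | 32 | x)

First letter: letters move forward 3 places in the alphabet, so i, l, o, r, u → x.
Second component: 1, 2, 4, 8, 16 → 32 (×2 each step).
Second letter goes s, t, u, v, w → x (letters move forward 1 place in the alphabet).
So the next triple is (x | 32 | x).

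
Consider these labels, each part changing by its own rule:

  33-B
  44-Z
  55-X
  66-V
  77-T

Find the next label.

First component: +11 each step; 33, 44, 55, 66, 77 → 88.
Letter — letters move back 2 places in the alphabet, wrapping A→Z: B, Z, X, V, T → R.
Putting it together: 88-R.

88-R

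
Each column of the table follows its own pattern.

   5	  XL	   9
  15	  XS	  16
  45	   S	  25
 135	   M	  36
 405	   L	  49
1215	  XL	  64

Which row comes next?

3645  XS  81

First component goes 5, 15, 45, 135, 405, 1215 → 3645 (×3 each step).
Size — repeats XL → XS → S → M → L: XL, XS, S, M, L, XL → XS.
Third component — perfect squares: 3², 4², 5², …: 9, 16, 25, 36, 49, 64 → 81.
Putting it together: 3645  XS  81.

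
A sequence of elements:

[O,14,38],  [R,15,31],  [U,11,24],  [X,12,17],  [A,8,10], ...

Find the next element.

[D,9,3]

Letter: O, R, U, X, A → D (letters move forward 3 places in the alphabet, wrapping Z→A).
Second slot: alternating steps +1, −4, +1, −4, …; 14, 15, 11, 12, 8 → 9.
For the third slot, −7 each step: 38, 31, 24, 17, 10 → 3.
Combining the parts gives [D,9,3].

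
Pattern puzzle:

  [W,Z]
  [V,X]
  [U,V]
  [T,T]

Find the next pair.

[S,R]

First letter: letters move back 1 place in the alphabet, so W, V, U, T → S.
For the second letter, letters move back 2 places in the alphabet: Z, X, V, T → R.
So the next pair is [S,R].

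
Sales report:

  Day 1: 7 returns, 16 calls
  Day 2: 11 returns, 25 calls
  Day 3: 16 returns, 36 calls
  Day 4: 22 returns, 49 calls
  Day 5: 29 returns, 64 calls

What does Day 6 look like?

37 returns, 81 calls

For the returns, differences are 4, 5, 6, … (increasing by 1 each time): 7, 11, 16, 22, 29 → 37.
Calls: 16, 25, 36, 49, 64 → 81 (perfect squares: 4², 5², 6², …).
So the next line is 37 returns, 81 calls.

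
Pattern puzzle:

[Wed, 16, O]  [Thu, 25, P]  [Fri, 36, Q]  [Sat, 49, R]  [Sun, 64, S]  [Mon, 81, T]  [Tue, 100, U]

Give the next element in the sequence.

[Wed, 121, V]

Day: runs through the weekdays Mon→Sun; Wed, Thu, Fri, Sat, Sun, Mon, Tue → Wed.
Second component — perfect squares: 4², 5², 6², …: 16, 25, 36, 49, 64, 81, 100 → 121.
Letter — letters move forward 1 place in the alphabet: O, P, Q, R, S, T, U → V.
So the next element is [Wed, 121, V].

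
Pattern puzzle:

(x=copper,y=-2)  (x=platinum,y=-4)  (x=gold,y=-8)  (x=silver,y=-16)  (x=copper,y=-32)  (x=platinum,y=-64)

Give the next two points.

X — repeats copper → platinum → gold → silver: copper, platinum, gold, silver, copper, platinum → gold → silver.
Y: ×2 each step, so -2, -4, -8, -16, -32, -64 → -128 → -256.
So the next two points are (x=gold,y=-128) and (x=silver,y=-256).

(x=gold,y=-128), (x=silver,y=-256)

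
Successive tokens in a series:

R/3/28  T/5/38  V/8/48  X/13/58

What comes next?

Letter: R, T, V, X → Z (letters move forward 2 places in the alphabet).
Second component: 3, 5, 8, 13 → 21 (each term is the sum of the two before it).
For the third component, +10 each step: 28, 38, 48, 58 → 68.
Combining the parts gives Z/21/68.

Z/21/68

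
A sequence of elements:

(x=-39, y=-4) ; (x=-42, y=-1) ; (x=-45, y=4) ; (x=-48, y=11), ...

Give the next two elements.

For the x, −3 each step: -39, -42, -45, -48 → -51 → -54.
Y: -4, -1, 4, 11 → 20 → 31 (differences are 3, 5, 7, … (increasing by 2 each time)).
So the next two elements are (x=-51, y=20) and (x=-54, y=31).

(x=-51, y=20), (x=-54, y=31)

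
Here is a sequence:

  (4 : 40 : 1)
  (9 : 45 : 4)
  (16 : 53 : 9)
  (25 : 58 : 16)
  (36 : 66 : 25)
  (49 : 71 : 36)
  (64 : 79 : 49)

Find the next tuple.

(81 : 84 : 64)

First entry: perfect squares: 2², 3², 4², …; 4, 9, 16, 25, 36, 49, 64 → 81.
Second entry: 40, 45, 53, 58, 66, 71, 79 → 84 (alternating steps +5, +8, +5, +8, …).
For the third entry, perfect squares: 1², 2², 3², …: 1, 4, 9, 16, 25, 36, 49 → 64.
So the next tuple is (81 : 84 : 64).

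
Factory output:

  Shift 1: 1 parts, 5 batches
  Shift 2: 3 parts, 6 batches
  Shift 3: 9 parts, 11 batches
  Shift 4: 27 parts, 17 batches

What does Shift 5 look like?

Parts: 1, 3, 9, 27 → 81 (×3 each step).
For the batches, each term is the sum of the two before it: 5, 6, 11, 17 → 28.
Combining the parts gives 81 parts, 28 batches.

81 parts, 28 batches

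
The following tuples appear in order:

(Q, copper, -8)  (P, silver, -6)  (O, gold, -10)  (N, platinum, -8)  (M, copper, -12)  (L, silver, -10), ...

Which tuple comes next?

Letter goes Q, P, O, N, M, L → K (letters move back 1 place in the alphabet).
Metal goes copper, silver, gold, platinum, copper, silver → gold (repeats copper → silver → gold → platinum).
For the third part, alternating steps +2, −4, +2, −4, …: -8, -6, -10, -8, -12, -10 → -14.
So the next tuple is (K, gold, -14).

(K, gold, -14)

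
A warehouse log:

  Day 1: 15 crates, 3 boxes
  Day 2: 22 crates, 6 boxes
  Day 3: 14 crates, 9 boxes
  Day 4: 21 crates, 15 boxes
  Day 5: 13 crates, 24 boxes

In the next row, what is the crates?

Crates — alternating steps +7, −8, +7, −8, …: 15, 22, 14, 21, 13 → 20.
Boxes goes 3, 6, 9, 15, 24 → 39 (each term is the sum of the two before it).

20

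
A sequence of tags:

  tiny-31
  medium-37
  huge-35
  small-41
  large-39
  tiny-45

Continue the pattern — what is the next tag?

medium-43

Size goes tiny, medium, huge, small, large, tiny → medium (repeats tiny → medium → huge → small → large).
Second component: 31, 37, 35, 41, 39, 45 → 43 (alternating steps +6, −2, +6, −2, …).
Putting it together: medium-43.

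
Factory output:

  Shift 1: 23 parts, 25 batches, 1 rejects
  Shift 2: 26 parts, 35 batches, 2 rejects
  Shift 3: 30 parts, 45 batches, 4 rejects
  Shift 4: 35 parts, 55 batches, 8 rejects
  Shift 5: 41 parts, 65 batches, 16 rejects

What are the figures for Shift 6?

Parts: differences are 3, 4, 5, … (increasing by 1 each time), so 23, 26, 30, 35, 41 → 48.
For the batches, +10 each step: 25, 35, 45, 55, 65 → 75.
Rejects — ×2 each step: 1, 2, 4, 8, 16 → 32.
So the next line is 48 parts, 75 batches, 32 rejects.

48 parts, 75 batches, 32 rejects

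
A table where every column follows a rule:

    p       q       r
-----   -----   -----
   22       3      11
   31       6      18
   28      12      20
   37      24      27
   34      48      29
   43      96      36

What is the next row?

Column p: alternating steps +9, −3, +9, −3, …, so 22, 31, 28, 37, 34, 43 → 40.
Column q: 3, 6, 12, 24, 48, 96 → 192 (×2 each step).
Column r: alternating steps +7, +2, +7, +2, …; 11, 18, 20, 27, 29, 36 → 38.
So the next row is 40  192  38.

40  192  38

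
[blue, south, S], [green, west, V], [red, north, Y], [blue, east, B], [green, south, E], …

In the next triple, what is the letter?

H

Letter: letters move forward 3 places in the alphabet, wrapping Z→A, so S, V, Y, B, E → H.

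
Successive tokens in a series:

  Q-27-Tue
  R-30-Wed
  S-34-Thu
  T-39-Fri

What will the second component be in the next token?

45

Second component: 27, 30, 34, 39 → 45 (differences are 3, 4, 5, … (increasing by 1 each time)).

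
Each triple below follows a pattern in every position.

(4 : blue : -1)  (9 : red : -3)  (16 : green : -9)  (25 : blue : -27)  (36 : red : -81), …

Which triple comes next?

First component: perfect squares: 2², 3², 4², …, so 4, 9, 16, 25, 36 → 49.
Colour: blue, red, green, blue, red → green (repeats blue → red → green).
Third component: -1, -3, -9, -27, -81 → -243 (×3 each step).
So the next triple is (49 : green : -243).

(49 : green : -243)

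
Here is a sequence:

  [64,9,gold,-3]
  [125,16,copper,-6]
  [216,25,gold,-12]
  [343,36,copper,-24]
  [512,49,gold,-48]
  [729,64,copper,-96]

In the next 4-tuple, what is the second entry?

First entry: perfect cubes: 4³, 5³, 6³, …, so 64, 125, 216, 343, 512, 729 → 1000.
Second entry goes 9, 16, 25, 36, 49, 64 → 81 (perfect squares: 3², 4², 5², …).
Metal — alternates gold ↔ copper: gold, copper, gold, copper, gold, copper → gold.
Fourth entry goes -3, -6, -12, -24, -48, -96 → -192 (×2 each step).

81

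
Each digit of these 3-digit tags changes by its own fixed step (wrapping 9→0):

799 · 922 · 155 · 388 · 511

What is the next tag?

744

First digit goes 7, 9, 1, 3, 5 → 7 (+2 each step, mod 10).
Second digit: 9, 2, 5, 8, 1 → 4 (+3 each step, mod 10).
Third digit: +3 each step, mod 10, so 9, 2, 5, 8, 1 → 4.
So the next tag is 744.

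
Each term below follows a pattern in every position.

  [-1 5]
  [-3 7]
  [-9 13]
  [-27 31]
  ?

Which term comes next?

First coordinate goes -1, -3, -9, -27 → -81 (×3 each step).
Second coordinate: 5, 7, 13, 31 → 85 (together with the first coordinate always sums to 4).
Combining the parts gives [-81 85].

[-81 85]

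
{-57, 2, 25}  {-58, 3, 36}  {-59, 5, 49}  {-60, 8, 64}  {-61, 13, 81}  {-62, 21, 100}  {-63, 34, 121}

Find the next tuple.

{-64, 55, 144}

First component: −1 each step, so -57, -58, -59, -60, -61, -62, -63 → -64.
For the second component, each term is the sum of the two before it: 2, 3, 5, 8, 13, 21, 34 → 55.
Third component: 25, 36, 49, 64, 81, 100, 121 → 144 (perfect squares: 5², 6², 7², …).
Putting it together: {-64, 55, 144}.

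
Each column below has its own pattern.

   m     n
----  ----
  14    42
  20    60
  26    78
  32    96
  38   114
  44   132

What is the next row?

50  150

For the column m, +6 each step: 14, 20, 26, 32, 38, 44 → 50.
Column n goes 42, 60, 78, 96, 114, 132 → 150 (always 3 × the column m).
Putting it together: 50  150.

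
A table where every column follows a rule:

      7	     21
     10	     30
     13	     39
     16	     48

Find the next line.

First component: 7, 10, 13, 16 → 19 (+3 each step).
Second component goes 21, 30, 39, 48 → 57 (always 3 × the first component).
Putting it together: 19  57.

19  57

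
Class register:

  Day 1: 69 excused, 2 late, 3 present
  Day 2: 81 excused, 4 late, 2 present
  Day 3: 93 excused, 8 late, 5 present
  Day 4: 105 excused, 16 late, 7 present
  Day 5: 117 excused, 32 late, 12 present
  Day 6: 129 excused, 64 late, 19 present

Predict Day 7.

141 excused, 128 late, 31 present

For the excused, +12 each step: 69, 81, 93, 105, 117, 129 → 141.
Late: 2, 4, 8, 16, 32, 64 → 128 (×2 each step).
Present: each term is the sum of the two before it; 3, 2, 5, 7, 12, 19 → 31.
Combining the parts gives 141 excused, 128 late, 31 present.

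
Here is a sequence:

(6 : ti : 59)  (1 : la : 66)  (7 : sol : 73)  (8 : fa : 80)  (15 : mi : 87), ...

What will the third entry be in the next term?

94

First entry: each term is the sum of the two before it, so 6, 1, 7, 8, 15 → 23.
Note: runs backward through the solfège scale do→ti, so ti, la, sol, fa, mi → re.
Third entry: +7 each step; 59, 66, 73, 80, 87 → 94.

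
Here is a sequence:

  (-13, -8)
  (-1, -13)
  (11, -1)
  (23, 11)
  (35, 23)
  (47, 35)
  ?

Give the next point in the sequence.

(59, 47)

First part goes -13, -1, 11, 23, 35, 47 → 59 (+12 each step).
For the second part, always the previous value of the first part: -8, -13, -1, 11, 23, 35 → 47.
Putting it together: (59, 47).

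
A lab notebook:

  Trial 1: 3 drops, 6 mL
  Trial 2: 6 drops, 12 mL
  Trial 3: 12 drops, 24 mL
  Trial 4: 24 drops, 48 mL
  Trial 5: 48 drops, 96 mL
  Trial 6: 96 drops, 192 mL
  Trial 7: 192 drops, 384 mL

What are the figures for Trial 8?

384 drops, 768 mL

For the drops, ×2 each step: 3, 6, 12, 24, 48, 96, 192 → 384.
ML: 6, 12, 24, 48, 96, 192, 384 → 768 (always 2 × the drops).
So the next row is 384 drops, 768 mL.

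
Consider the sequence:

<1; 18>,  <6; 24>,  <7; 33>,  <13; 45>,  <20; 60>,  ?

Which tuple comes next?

<33; 78>

First slot: each term is the sum of the two before it, so 1, 6, 7, 13, 20 → 33.
Second slot: differences are 6, 9, 12, … (increasing by 3 each time), so 18, 24, 33, 45, 60 → 78.
Combining the parts gives <33; 78>.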